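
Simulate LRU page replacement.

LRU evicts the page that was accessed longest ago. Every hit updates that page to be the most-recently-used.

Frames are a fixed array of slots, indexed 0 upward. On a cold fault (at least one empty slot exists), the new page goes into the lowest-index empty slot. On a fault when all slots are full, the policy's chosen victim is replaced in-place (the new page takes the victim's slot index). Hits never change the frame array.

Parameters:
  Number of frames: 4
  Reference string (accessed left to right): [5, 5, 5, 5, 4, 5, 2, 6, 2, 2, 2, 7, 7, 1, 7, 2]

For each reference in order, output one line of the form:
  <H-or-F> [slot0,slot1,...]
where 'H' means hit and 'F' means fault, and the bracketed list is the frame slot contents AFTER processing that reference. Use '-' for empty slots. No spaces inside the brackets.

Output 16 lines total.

F [5,-,-,-]
H [5,-,-,-]
H [5,-,-,-]
H [5,-,-,-]
F [5,4,-,-]
H [5,4,-,-]
F [5,4,2,-]
F [5,4,2,6]
H [5,4,2,6]
H [5,4,2,6]
H [5,4,2,6]
F [5,7,2,6]
H [5,7,2,6]
F [1,7,2,6]
H [1,7,2,6]
H [1,7,2,6]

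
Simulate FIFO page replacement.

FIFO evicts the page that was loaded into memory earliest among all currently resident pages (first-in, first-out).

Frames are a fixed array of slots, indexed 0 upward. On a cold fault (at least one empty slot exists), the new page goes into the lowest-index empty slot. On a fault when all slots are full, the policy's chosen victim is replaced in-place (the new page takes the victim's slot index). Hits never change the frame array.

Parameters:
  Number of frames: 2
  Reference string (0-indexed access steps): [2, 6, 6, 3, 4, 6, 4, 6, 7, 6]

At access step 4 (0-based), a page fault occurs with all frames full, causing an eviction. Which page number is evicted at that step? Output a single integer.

Answer: 6

Derivation:
Step 0: ref 2 -> FAULT, frames=[2,-]
Step 1: ref 6 -> FAULT, frames=[2,6]
Step 2: ref 6 -> HIT, frames=[2,6]
Step 3: ref 3 -> FAULT, evict 2, frames=[3,6]
Step 4: ref 4 -> FAULT, evict 6, frames=[3,4]
At step 4: evicted page 6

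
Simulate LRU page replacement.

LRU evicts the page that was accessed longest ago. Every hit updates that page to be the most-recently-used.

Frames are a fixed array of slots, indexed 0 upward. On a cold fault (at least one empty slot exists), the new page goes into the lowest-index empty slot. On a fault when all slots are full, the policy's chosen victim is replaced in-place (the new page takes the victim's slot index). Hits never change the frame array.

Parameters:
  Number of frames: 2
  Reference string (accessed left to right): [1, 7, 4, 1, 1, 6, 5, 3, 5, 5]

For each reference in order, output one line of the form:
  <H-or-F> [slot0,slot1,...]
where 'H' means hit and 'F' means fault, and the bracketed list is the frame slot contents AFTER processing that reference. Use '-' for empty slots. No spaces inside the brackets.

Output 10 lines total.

F [1,-]
F [1,7]
F [4,7]
F [4,1]
H [4,1]
F [6,1]
F [6,5]
F [3,5]
H [3,5]
H [3,5]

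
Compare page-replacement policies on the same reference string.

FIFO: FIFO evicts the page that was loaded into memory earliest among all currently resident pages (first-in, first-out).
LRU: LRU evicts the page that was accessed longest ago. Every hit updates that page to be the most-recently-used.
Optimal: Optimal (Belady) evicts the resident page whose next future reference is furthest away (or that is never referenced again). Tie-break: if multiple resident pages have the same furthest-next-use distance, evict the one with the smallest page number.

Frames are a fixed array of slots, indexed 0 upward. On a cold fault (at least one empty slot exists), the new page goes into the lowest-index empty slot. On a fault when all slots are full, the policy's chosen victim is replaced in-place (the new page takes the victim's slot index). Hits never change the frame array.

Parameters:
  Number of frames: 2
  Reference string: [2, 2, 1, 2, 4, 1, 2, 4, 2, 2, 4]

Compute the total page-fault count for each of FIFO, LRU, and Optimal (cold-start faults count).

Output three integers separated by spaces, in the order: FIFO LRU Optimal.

Answer: 4 6 4

Derivation:
--- FIFO ---
  step 0: ref 2 -> FAULT, frames=[2,-] (faults so far: 1)
  step 1: ref 2 -> HIT, frames=[2,-] (faults so far: 1)
  step 2: ref 1 -> FAULT, frames=[2,1] (faults so far: 2)
  step 3: ref 2 -> HIT, frames=[2,1] (faults so far: 2)
  step 4: ref 4 -> FAULT, evict 2, frames=[4,1] (faults so far: 3)
  step 5: ref 1 -> HIT, frames=[4,1] (faults so far: 3)
  step 6: ref 2 -> FAULT, evict 1, frames=[4,2] (faults so far: 4)
  step 7: ref 4 -> HIT, frames=[4,2] (faults so far: 4)
  step 8: ref 2 -> HIT, frames=[4,2] (faults so far: 4)
  step 9: ref 2 -> HIT, frames=[4,2] (faults so far: 4)
  step 10: ref 4 -> HIT, frames=[4,2] (faults so far: 4)
  FIFO total faults: 4
--- LRU ---
  step 0: ref 2 -> FAULT, frames=[2,-] (faults so far: 1)
  step 1: ref 2 -> HIT, frames=[2,-] (faults so far: 1)
  step 2: ref 1 -> FAULT, frames=[2,1] (faults so far: 2)
  step 3: ref 2 -> HIT, frames=[2,1] (faults so far: 2)
  step 4: ref 4 -> FAULT, evict 1, frames=[2,4] (faults so far: 3)
  step 5: ref 1 -> FAULT, evict 2, frames=[1,4] (faults so far: 4)
  step 6: ref 2 -> FAULT, evict 4, frames=[1,2] (faults so far: 5)
  step 7: ref 4 -> FAULT, evict 1, frames=[4,2] (faults so far: 6)
  step 8: ref 2 -> HIT, frames=[4,2] (faults so far: 6)
  step 9: ref 2 -> HIT, frames=[4,2] (faults so far: 6)
  step 10: ref 4 -> HIT, frames=[4,2] (faults so far: 6)
  LRU total faults: 6
--- Optimal ---
  step 0: ref 2 -> FAULT, frames=[2,-] (faults so far: 1)
  step 1: ref 2 -> HIT, frames=[2,-] (faults so far: 1)
  step 2: ref 1 -> FAULT, frames=[2,1] (faults so far: 2)
  step 3: ref 2 -> HIT, frames=[2,1] (faults so far: 2)
  step 4: ref 4 -> FAULT, evict 2, frames=[4,1] (faults so far: 3)
  step 5: ref 1 -> HIT, frames=[4,1] (faults so far: 3)
  step 6: ref 2 -> FAULT, evict 1, frames=[4,2] (faults so far: 4)
  step 7: ref 4 -> HIT, frames=[4,2] (faults so far: 4)
  step 8: ref 2 -> HIT, frames=[4,2] (faults so far: 4)
  step 9: ref 2 -> HIT, frames=[4,2] (faults so far: 4)
  step 10: ref 4 -> HIT, frames=[4,2] (faults so far: 4)
  Optimal total faults: 4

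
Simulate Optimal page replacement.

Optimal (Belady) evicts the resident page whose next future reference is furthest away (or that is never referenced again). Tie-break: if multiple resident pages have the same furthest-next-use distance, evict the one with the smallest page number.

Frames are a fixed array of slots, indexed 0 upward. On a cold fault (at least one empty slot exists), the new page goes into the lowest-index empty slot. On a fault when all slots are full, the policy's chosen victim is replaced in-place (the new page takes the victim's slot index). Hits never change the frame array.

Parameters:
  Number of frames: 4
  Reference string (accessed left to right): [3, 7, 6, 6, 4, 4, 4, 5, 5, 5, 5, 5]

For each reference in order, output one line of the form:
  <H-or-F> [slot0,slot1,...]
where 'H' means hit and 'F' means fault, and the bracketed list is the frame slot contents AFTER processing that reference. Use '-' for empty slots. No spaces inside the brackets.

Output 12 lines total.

F [3,-,-,-]
F [3,7,-,-]
F [3,7,6,-]
H [3,7,6,-]
F [3,7,6,4]
H [3,7,6,4]
H [3,7,6,4]
F [5,7,6,4]
H [5,7,6,4]
H [5,7,6,4]
H [5,7,6,4]
H [5,7,6,4]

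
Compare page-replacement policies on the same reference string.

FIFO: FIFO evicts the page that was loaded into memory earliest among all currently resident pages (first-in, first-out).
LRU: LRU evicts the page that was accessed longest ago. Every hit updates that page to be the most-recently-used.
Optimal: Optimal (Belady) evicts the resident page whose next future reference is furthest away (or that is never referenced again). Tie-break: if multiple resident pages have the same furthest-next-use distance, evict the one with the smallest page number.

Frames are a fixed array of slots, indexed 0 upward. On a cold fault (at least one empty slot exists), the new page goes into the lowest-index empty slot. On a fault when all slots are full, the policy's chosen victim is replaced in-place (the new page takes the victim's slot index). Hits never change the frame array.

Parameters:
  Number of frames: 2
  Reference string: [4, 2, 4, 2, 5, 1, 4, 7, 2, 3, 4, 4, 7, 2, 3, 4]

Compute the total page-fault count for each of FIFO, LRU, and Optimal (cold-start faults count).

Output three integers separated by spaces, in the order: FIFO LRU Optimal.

Answer: 13 13 10

Derivation:
--- FIFO ---
  step 0: ref 4 -> FAULT, frames=[4,-] (faults so far: 1)
  step 1: ref 2 -> FAULT, frames=[4,2] (faults so far: 2)
  step 2: ref 4 -> HIT, frames=[4,2] (faults so far: 2)
  step 3: ref 2 -> HIT, frames=[4,2] (faults so far: 2)
  step 4: ref 5 -> FAULT, evict 4, frames=[5,2] (faults so far: 3)
  step 5: ref 1 -> FAULT, evict 2, frames=[5,1] (faults so far: 4)
  step 6: ref 4 -> FAULT, evict 5, frames=[4,1] (faults so far: 5)
  step 7: ref 7 -> FAULT, evict 1, frames=[4,7] (faults so far: 6)
  step 8: ref 2 -> FAULT, evict 4, frames=[2,7] (faults so far: 7)
  step 9: ref 3 -> FAULT, evict 7, frames=[2,3] (faults so far: 8)
  step 10: ref 4 -> FAULT, evict 2, frames=[4,3] (faults so far: 9)
  step 11: ref 4 -> HIT, frames=[4,3] (faults so far: 9)
  step 12: ref 7 -> FAULT, evict 3, frames=[4,7] (faults so far: 10)
  step 13: ref 2 -> FAULT, evict 4, frames=[2,7] (faults so far: 11)
  step 14: ref 3 -> FAULT, evict 7, frames=[2,3] (faults so far: 12)
  step 15: ref 4 -> FAULT, evict 2, frames=[4,3] (faults so far: 13)
  FIFO total faults: 13
--- LRU ---
  step 0: ref 4 -> FAULT, frames=[4,-] (faults so far: 1)
  step 1: ref 2 -> FAULT, frames=[4,2] (faults so far: 2)
  step 2: ref 4 -> HIT, frames=[4,2] (faults so far: 2)
  step 3: ref 2 -> HIT, frames=[4,2] (faults so far: 2)
  step 4: ref 5 -> FAULT, evict 4, frames=[5,2] (faults so far: 3)
  step 5: ref 1 -> FAULT, evict 2, frames=[5,1] (faults so far: 4)
  step 6: ref 4 -> FAULT, evict 5, frames=[4,1] (faults so far: 5)
  step 7: ref 7 -> FAULT, evict 1, frames=[4,7] (faults so far: 6)
  step 8: ref 2 -> FAULT, evict 4, frames=[2,7] (faults so far: 7)
  step 9: ref 3 -> FAULT, evict 7, frames=[2,3] (faults so far: 8)
  step 10: ref 4 -> FAULT, evict 2, frames=[4,3] (faults so far: 9)
  step 11: ref 4 -> HIT, frames=[4,3] (faults so far: 9)
  step 12: ref 7 -> FAULT, evict 3, frames=[4,7] (faults so far: 10)
  step 13: ref 2 -> FAULT, evict 4, frames=[2,7] (faults so far: 11)
  step 14: ref 3 -> FAULT, evict 7, frames=[2,3] (faults so far: 12)
  step 15: ref 4 -> FAULT, evict 2, frames=[4,3] (faults so far: 13)
  LRU total faults: 13
--- Optimal ---
  step 0: ref 4 -> FAULT, frames=[4,-] (faults so far: 1)
  step 1: ref 2 -> FAULT, frames=[4,2] (faults so far: 2)
  step 2: ref 4 -> HIT, frames=[4,2] (faults so far: 2)
  step 3: ref 2 -> HIT, frames=[4,2] (faults so far: 2)
  step 4: ref 5 -> FAULT, evict 2, frames=[4,5] (faults so far: 3)
  step 5: ref 1 -> FAULT, evict 5, frames=[4,1] (faults so far: 4)
  step 6: ref 4 -> HIT, frames=[4,1] (faults so far: 4)
  step 7: ref 7 -> FAULT, evict 1, frames=[4,7] (faults so far: 5)
  step 8: ref 2 -> FAULT, evict 7, frames=[4,2] (faults so far: 6)
  step 9: ref 3 -> FAULT, evict 2, frames=[4,3] (faults so far: 7)
  step 10: ref 4 -> HIT, frames=[4,3] (faults so far: 7)
  step 11: ref 4 -> HIT, frames=[4,3] (faults so far: 7)
  step 12: ref 7 -> FAULT, evict 4, frames=[7,3] (faults so far: 8)
  step 13: ref 2 -> FAULT, evict 7, frames=[2,3] (faults so far: 9)
  step 14: ref 3 -> HIT, frames=[2,3] (faults so far: 9)
  step 15: ref 4 -> FAULT, evict 2, frames=[4,3] (faults so far: 10)
  Optimal total faults: 10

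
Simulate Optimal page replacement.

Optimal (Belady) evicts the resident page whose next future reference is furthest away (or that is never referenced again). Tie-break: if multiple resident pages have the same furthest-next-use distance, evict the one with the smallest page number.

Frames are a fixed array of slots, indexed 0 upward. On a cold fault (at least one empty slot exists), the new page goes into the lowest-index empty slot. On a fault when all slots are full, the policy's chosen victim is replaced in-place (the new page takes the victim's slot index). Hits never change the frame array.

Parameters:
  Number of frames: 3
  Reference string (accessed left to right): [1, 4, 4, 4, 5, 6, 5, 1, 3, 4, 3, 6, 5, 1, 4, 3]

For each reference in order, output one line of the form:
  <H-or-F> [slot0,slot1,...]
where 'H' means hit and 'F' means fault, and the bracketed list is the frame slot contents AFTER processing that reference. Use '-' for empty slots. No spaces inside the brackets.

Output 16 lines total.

F [1,-,-]
F [1,4,-]
H [1,4,-]
H [1,4,-]
F [1,4,5]
F [1,6,5]
H [1,6,5]
H [1,6,5]
F [3,6,5]
F [3,6,4]
H [3,6,4]
H [3,6,4]
F [3,5,4]
F [3,1,4]
H [3,1,4]
H [3,1,4]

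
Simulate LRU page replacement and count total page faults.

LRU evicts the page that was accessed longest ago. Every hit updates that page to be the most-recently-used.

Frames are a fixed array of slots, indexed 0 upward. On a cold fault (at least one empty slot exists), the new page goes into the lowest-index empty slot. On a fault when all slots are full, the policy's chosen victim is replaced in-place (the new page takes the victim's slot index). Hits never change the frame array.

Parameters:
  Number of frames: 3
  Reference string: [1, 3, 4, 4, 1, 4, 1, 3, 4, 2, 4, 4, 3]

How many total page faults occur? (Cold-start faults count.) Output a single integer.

Step 0: ref 1 → FAULT, frames=[1,-,-]
Step 1: ref 3 → FAULT, frames=[1,3,-]
Step 2: ref 4 → FAULT, frames=[1,3,4]
Step 3: ref 4 → HIT, frames=[1,3,4]
Step 4: ref 1 → HIT, frames=[1,3,4]
Step 5: ref 4 → HIT, frames=[1,3,4]
Step 6: ref 1 → HIT, frames=[1,3,4]
Step 7: ref 3 → HIT, frames=[1,3,4]
Step 8: ref 4 → HIT, frames=[1,3,4]
Step 9: ref 2 → FAULT (evict 1), frames=[2,3,4]
Step 10: ref 4 → HIT, frames=[2,3,4]
Step 11: ref 4 → HIT, frames=[2,3,4]
Step 12: ref 3 → HIT, frames=[2,3,4]
Total faults: 4

Answer: 4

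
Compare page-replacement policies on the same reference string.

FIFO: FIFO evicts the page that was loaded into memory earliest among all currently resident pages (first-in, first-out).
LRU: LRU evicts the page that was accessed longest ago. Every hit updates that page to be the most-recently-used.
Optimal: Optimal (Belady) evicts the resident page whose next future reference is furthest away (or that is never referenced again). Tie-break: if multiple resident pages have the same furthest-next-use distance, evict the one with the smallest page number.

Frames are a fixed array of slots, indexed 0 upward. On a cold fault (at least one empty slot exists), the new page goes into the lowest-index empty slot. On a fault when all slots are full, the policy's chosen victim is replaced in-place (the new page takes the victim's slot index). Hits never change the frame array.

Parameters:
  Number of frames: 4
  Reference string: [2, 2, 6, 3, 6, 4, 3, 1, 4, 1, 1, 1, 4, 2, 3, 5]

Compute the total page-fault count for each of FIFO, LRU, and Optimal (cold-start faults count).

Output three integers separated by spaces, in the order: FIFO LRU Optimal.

Answer: 7 7 6

Derivation:
--- FIFO ---
  step 0: ref 2 -> FAULT, frames=[2,-,-,-] (faults so far: 1)
  step 1: ref 2 -> HIT, frames=[2,-,-,-] (faults so far: 1)
  step 2: ref 6 -> FAULT, frames=[2,6,-,-] (faults so far: 2)
  step 3: ref 3 -> FAULT, frames=[2,6,3,-] (faults so far: 3)
  step 4: ref 6 -> HIT, frames=[2,6,3,-] (faults so far: 3)
  step 5: ref 4 -> FAULT, frames=[2,6,3,4] (faults so far: 4)
  step 6: ref 3 -> HIT, frames=[2,6,3,4] (faults so far: 4)
  step 7: ref 1 -> FAULT, evict 2, frames=[1,6,3,4] (faults so far: 5)
  step 8: ref 4 -> HIT, frames=[1,6,3,4] (faults so far: 5)
  step 9: ref 1 -> HIT, frames=[1,6,3,4] (faults so far: 5)
  step 10: ref 1 -> HIT, frames=[1,6,3,4] (faults so far: 5)
  step 11: ref 1 -> HIT, frames=[1,6,3,4] (faults so far: 5)
  step 12: ref 4 -> HIT, frames=[1,6,3,4] (faults so far: 5)
  step 13: ref 2 -> FAULT, evict 6, frames=[1,2,3,4] (faults so far: 6)
  step 14: ref 3 -> HIT, frames=[1,2,3,4] (faults so far: 6)
  step 15: ref 5 -> FAULT, evict 3, frames=[1,2,5,4] (faults so far: 7)
  FIFO total faults: 7
--- LRU ---
  step 0: ref 2 -> FAULT, frames=[2,-,-,-] (faults so far: 1)
  step 1: ref 2 -> HIT, frames=[2,-,-,-] (faults so far: 1)
  step 2: ref 6 -> FAULT, frames=[2,6,-,-] (faults so far: 2)
  step 3: ref 3 -> FAULT, frames=[2,6,3,-] (faults so far: 3)
  step 4: ref 6 -> HIT, frames=[2,6,3,-] (faults so far: 3)
  step 5: ref 4 -> FAULT, frames=[2,6,3,4] (faults so far: 4)
  step 6: ref 3 -> HIT, frames=[2,6,3,4] (faults so far: 4)
  step 7: ref 1 -> FAULT, evict 2, frames=[1,6,3,4] (faults so far: 5)
  step 8: ref 4 -> HIT, frames=[1,6,3,4] (faults so far: 5)
  step 9: ref 1 -> HIT, frames=[1,6,3,4] (faults so far: 5)
  step 10: ref 1 -> HIT, frames=[1,6,3,4] (faults so far: 5)
  step 11: ref 1 -> HIT, frames=[1,6,3,4] (faults so far: 5)
  step 12: ref 4 -> HIT, frames=[1,6,3,4] (faults so far: 5)
  step 13: ref 2 -> FAULT, evict 6, frames=[1,2,3,4] (faults so far: 6)
  step 14: ref 3 -> HIT, frames=[1,2,3,4] (faults so far: 6)
  step 15: ref 5 -> FAULT, evict 1, frames=[5,2,3,4] (faults so far: 7)
  LRU total faults: 7
--- Optimal ---
  step 0: ref 2 -> FAULT, frames=[2,-,-,-] (faults so far: 1)
  step 1: ref 2 -> HIT, frames=[2,-,-,-] (faults so far: 1)
  step 2: ref 6 -> FAULT, frames=[2,6,-,-] (faults so far: 2)
  step 3: ref 3 -> FAULT, frames=[2,6,3,-] (faults so far: 3)
  step 4: ref 6 -> HIT, frames=[2,6,3,-] (faults so far: 3)
  step 5: ref 4 -> FAULT, frames=[2,6,3,4] (faults so far: 4)
  step 6: ref 3 -> HIT, frames=[2,6,3,4] (faults so far: 4)
  step 7: ref 1 -> FAULT, evict 6, frames=[2,1,3,4] (faults so far: 5)
  step 8: ref 4 -> HIT, frames=[2,1,3,4] (faults so far: 5)
  step 9: ref 1 -> HIT, frames=[2,1,3,4] (faults so far: 5)
  step 10: ref 1 -> HIT, frames=[2,1,3,4] (faults so far: 5)
  step 11: ref 1 -> HIT, frames=[2,1,3,4] (faults so far: 5)
  step 12: ref 4 -> HIT, frames=[2,1,3,4] (faults so far: 5)
  step 13: ref 2 -> HIT, frames=[2,1,3,4] (faults so far: 5)
  step 14: ref 3 -> HIT, frames=[2,1,3,4] (faults so far: 5)
  step 15: ref 5 -> FAULT, evict 1, frames=[2,5,3,4] (faults so far: 6)
  Optimal total faults: 6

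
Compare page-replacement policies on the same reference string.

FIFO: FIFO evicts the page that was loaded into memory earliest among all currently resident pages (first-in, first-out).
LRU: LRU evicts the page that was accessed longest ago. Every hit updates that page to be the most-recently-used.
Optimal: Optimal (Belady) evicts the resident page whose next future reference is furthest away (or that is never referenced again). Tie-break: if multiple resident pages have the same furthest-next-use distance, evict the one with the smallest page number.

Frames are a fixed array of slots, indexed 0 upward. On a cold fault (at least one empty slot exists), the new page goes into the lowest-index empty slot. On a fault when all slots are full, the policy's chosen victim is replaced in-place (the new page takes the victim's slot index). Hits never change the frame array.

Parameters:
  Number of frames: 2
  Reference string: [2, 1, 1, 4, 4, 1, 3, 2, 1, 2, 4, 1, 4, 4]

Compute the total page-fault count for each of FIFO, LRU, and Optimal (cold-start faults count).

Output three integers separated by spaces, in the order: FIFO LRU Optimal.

Answer: 7 8 6

Derivation:
--- FIFO ---
  step 0: ref 2 -> FAULT, frames=[2,-] (faults so far: 1)
  step 1: ref 1 -> FAULT, frames=[2,1] (faults so far: 2)
  step 2: ref 1 -> HIT, frames=[2,1] (faults so far: 2)
  step 3: ref 4 -> FAULT, evict 2, frames=[4,1] (faults so far: 3)
  step 4: ref 4 -> HIT, frames=[4,1] (faults so far: 3)
  step 5: ref 1 -> HIT, frames=[4,1] (faults so far: 3)
  step 6: ref 3 -> FAULT, evict 1, frames=[4,3] (faults so far: 4)
  step 7: ref 2 -> FAULT, evict 4, frames=[2,3] (faults so far: 5)
  step 8: ref 1 -> FAULT, evict 3, frames=[2,1] (faults so far: 6)
  step 9: ref 2 -> HIT, frames=[2,1] (faults so far: 6)
  step 10: ref 4 -> FAULT, evict 2, frames=[4,1] (faults so far: 7)
  step 11: ref 1 -> HIT, frames=[4,1] (faults so far: 7)
  step 12: ref 4 -> HIT, frames=[4,1] (faults so far: 7)
  step 13: ref 4 -> HIT, frames=[4,1] (faults so far: 7)
  FIFO total faults: 7
--- LRU ---
  step 0: ref 2 -> FAULT, frames=[2,-] (faults so far: 1)
  step 1: ref 1 -> FAULT, frames=[2,1] (faults so far: 2)
  step 2: ref 1 -> HIT, frames=[2,1] (faults so far: 2)
  step 3: ref 4 -> FAULT, evict 2, frames=[4,1] (faults so far: 3)
  step 4: ref 4 -> HIT, frames=[4,1] (faults so far: 3)
  step 5: ref 1 -> HIT, frames=[4,1] (faults so far: 3)
  step 6: ref 3 -> FAULT, evict 4, frames=[3,1] (faults so far: 4)
  step 7: ref 2 -> FAULT, evict 1, frames=[3,2] (faults so far: 5)
  step 8: ref 1 -> FAULT, evict 3, frames=[1,2] (faults so far: 6)
  step 9: ref 2 -> HIT, frames=[1,2] (faults so far: 6)
  step 10: ref 4 -> FAULT, evict 1, frames=[4,2] (faults so far: 7)
  step 11: ref 1 -> FAULT, evict 2, frames=[4,1] (faults so far: 8)
  step 12: ref 4 -> HIT, frames=[4,1] (faults so far: 8)
  step 13: ref 4 -> HIT, frames=[4,1] (faults so far: 8)
  LRU total faults: 8
--- Optimal ---
  step 0: ref 2 -> FAULT, frames=[2,-] (faults so far: 1)
  step 1: ref 1 -> FAULT, frames=[2,1] (faults so far: 2)
  step 2: ref 1 -> HIT, frames=[2,1] (faults so far: 2)
  step 3: ref 4 -> FAULT, evict 2, frames=[4,1] (faults so far: 3)
  step 4: ref 4 -> HIT, frames=[4,1] (faults so far: 3)
  step 5: ref 1 -> HIT, frames=[4,1] (faults so far: 3)
  step 6: ref 3 -> FAULT, evict 4, frames=[3,1] (faults so far: 4)
  step 7: ref 2 -> FAULT, evict 3, frames=[2,1] (faults so far: 5)
  step 8: ref 1 -> HIT, frames=[2,1] (faults so far: 5)
  step 9: ref 2 -> HIT, frames=[2,1] (faults so far: 5)
  step 10: ref 4 -> FAULT, evict 2, frames=[4,1] (faults so far: 6)
  step 11: ref 1 -> HIT, frames=[4,1] (faults so far: 6)
  step 12: ref 4 -> HIT, frames=[4,1] (faults so far: 6)
  step 13: ref 4 -> HIT, frames=[4,1] (faults so far: 6)
  Optimal total faults: 6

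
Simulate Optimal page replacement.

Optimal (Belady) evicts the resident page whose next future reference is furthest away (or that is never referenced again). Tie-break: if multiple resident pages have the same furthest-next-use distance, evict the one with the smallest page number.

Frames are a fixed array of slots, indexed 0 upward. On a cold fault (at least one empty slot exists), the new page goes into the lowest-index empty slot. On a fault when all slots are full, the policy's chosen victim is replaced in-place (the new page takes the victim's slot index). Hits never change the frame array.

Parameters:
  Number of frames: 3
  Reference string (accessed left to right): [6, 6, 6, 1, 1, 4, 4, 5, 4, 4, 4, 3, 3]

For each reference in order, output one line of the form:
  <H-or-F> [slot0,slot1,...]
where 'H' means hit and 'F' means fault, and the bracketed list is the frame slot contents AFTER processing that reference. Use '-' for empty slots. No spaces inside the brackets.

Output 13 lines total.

F [6,-,-]
H [6,-,-]
H [6,-,-]
F [6,1,-]
H [6,1,-]
F [6,1,4]
H [6,1,4]
F [6,5,4]
H [6,5,4]
H [6,5,4]
H [6,5,4]
F [6,5,3]
H [6,5,3]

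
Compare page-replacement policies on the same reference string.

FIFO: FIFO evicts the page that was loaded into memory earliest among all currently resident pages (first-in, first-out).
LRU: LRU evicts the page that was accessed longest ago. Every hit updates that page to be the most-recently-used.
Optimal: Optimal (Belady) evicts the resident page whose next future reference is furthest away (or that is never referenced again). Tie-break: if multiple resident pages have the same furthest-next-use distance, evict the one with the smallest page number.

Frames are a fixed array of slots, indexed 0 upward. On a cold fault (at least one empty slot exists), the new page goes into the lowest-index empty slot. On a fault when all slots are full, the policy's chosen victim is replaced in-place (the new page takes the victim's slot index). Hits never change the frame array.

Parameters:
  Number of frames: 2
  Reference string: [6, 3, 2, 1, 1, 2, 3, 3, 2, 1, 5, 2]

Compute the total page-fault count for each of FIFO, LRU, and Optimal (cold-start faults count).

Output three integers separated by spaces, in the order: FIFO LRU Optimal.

--- FIFO ---
  step 0: ref 6 -> FAULT, frames=[6,-] (faults so far: 1)
  step 1: ref 3 -> FAULT, frames=[6,3] (faults so far: 2)
  step 2: ref 2 -> FAULT, evict 6, frames=[2,3] (faults so far: 3)
  step 3: ref 1 -> FAULT, evict 3, frames=[2,1] (faults so far: 4)
  step 4: ref 1 -> HIT, frames=[2,1] (faults so far: 4)
  step 5: ref 2 -> HIT, frames=[2,1] (faults so far: 4)
  step 6: ref 3 -> FAULT, evict 2, frames=[3,1] (faults so far: 5)
  step 7: ref 3 -> HIT, frames=[3,1] (faults so far: 5)
  step 8: ref 2 -> FAULT, evict 1, frames=[3,2] (faults so far: 6)
  step 9: ref 1 -> FAULT, evict 3, frames=[1,2] (faults so far: 7)
  step 10: ref 5 -> FAULT, evict 2, frames=[1,5] (faults so far: 8)
  step 11: ref 2 -> FAULT, evict 1, frames=[2,5] (faults so far: 9)
  FIFO total faults: 9
--- LRU ---
  step 0: ref 6 -> FAULT, frames=[6,-] (faults so far: 1)
  step 1: ref 3 -> FAULT, frames=[6,3] (faults so far: 2)
  step 2: ref 2 -> FAULT, evict 6, frames=[2,3] (faults so far: 3)
  step 3: ref 1 -> FAULT, evict 3, frames=[2,1] (faults so far: 4)
  step 4: ref 1 -> HIT, frames=[2,1] (faults so far: 4)
  step 5: ref 2 -> HIT, frames=[2,1] (faults so far: 4)
  step 6: ref 3 -> FAULT, evict 1, frames=[2,3] (faults so far: 5)
  step 7: ref 3 -> HIT, frames=[2,3] (faults so far: 5)
  step 8: ref 2 -> HIT, frames=[2,3] (faults so far: 5)
  step 9: ref 1 -> FAULT, evict 3, frames=[2,1] (faults so far: 6)
  step 10: ref 5 -> FAULT, evict 2, frames=[5,1] (faults so far: 7)
  step 11: ref 2 -> FAULT, evict 1, frames=[5,2] (faults so far: 8)
  LRU total faults: 8
--- Optimal ---
  step 0: ref 6 -> FAULT, frames=[6,-] (faults so far: 1)
  step 1: ref 3 -> FAULT, frames=[6,3] (faults so far: 2)
  step 2: ref 2 -> FAULT, evict 6, frames=[2,3] (faults so far: 3)
  step 3: ref 1 -> FAULT, evict 3, frames=[2,1] (faults so far: 4)
  step 4: ref 1 -> HIT, frames=[2,1] (faults so far: 4)
  step 5: ref 2 -> HIT, frames=[2,1] (faults so far: 4)
  step 6: ref 3 -> FAULT, evict 1, frames=[2,3] (faults so far: 5)
  step 7: ref 3 -> HIT, frames=[2,3] (faults so far: 5)
  step 8: ref 2 -> HIT, frames=[2,3] (faults so far: 5)
  step 9: ref 1 -> FAULT, evict 3, frames=[2,1] (faults so far: 6)
  step 10: ref 5 -> FAULT, evict 1, frames=[2,5] (faults so far: 7)
  step 11: ref 2 -> HIT, frames=[2,5] (faults so far: 7)
  Optimal total faults: 7

Answer: 9 8 7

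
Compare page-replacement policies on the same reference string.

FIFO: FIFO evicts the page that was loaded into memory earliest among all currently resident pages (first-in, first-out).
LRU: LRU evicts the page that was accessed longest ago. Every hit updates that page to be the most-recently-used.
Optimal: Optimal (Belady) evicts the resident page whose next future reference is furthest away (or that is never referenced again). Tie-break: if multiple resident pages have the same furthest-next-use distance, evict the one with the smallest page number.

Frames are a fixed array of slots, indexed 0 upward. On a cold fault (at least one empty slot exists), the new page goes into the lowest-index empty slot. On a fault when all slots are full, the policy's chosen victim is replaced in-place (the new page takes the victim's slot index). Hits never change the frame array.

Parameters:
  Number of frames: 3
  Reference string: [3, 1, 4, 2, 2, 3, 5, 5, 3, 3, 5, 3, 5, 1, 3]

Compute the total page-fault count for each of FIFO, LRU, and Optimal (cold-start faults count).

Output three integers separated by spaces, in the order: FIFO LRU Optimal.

--- FIFO ---
  step 0: ref 3 -> FAULT, frames=[3,-,-] (faults so far: 1)
  step 1: ref 1 -> FAULT, frames=[3,1,-] (faults so far: 2)
  step 2: ref 4 -> FAULT, frames=[3,1,4] (faults so far: 3)
  step 3: ref 2 -> FAULT, evict 3, frames=[2,1,4] (faults so far: 4)
  step 4: ref 2 -> HIT, frames=[2,1,4] (faults so far: 4)
  step 5: ref 3 -> FAULT, evict 1, frames=[2,3,4] (faults so far: 5)
  step 6: ref 5 -> FAULT, evict 4, frames=[2,3,5] (faults so far: 6)
  step 7: ref 5 -> HIT, frames=[2,3,5] (faults so far: 6)
  step 8: ref 3 -> HIT, frames=[2,3,5] (faults so far: 6)
  step 9: ref 3 -> HIT, frames=[2,3,5] (faults so far: 6)
  step 10: ref 5 -> HIT, frames=[2,3,5] (faults so far: 6)
  step 11: ref 3 -> HIT, frames=[2,3,5] (faults so far: 6)
  step 12: ref 5 -> HIT, frames=[2,3,5] (faults so far: 6)
  step 13: ref 1 -> FAULT, evict 2, frames=[1,3,5] (faults so far: 7)
  step 14: ref 3 -> HIT, frames=[1,3,5] (faults so far: 7)
  FIFO total faults: 7
--- LRU ---
  step 0: ref 3 -> FAULT, frames=[3,-,-] (faults so far: 1)
  step 1: ref 1 -> FAULT, frames=[3,1,-] (faults so far: 2)
  step 2: ref 4 -> FAULT, frames=[3,1,4] (faults so far: 3)
  step 3: ref 2 -> FAULT, evict 3, frames=[2,1,4] (faults so far: 4)
  step 4: ref 2 -> HIT, frames=[2,1,4] (faults so far: 4)
  step 5: ref 3 -> FAULT, evict 1, frames=[2,3,4] (faults so far: 5)
  step 6: ref 5 -> FAULT, evict 4, frames=[2,3,5] (faults so far: 6)
  step 7: ref 5 -> HIT, frames=[2,3,5] (faults so far: 6)
  step 8: ref 3 -> HIT, frames=[2,3,5] (faults so far: 6)
  step 9: ref 3 -> HIT, frames=[2,3,5] (faults so far: 6)
  step 10: ref 5 -> HIT, frames=[2,3,5] (faults so far: 6)
  step 11: ref 3 -> HIT, frames=[2,3,5] (faults so far: 6)
  step 12: ref 5 -> HIT, frames=[2,3,5] (faults so far: 6)
  step 13: ref 1 -> FAULT, evict 2, frames=[1,3,5] (faults so far: 7)
  step 14: ref 3 -> HIT, frames=[1,3,5] (faults so far: 7)
  LRU total faults: 7
--- Optimal ---
  step 0: ref 3 -> FAULT, frames=[3,-,-] (faults so far: 1)
  step 1: ref 1 -> FAULT, frames=[3,1,-] (faults so far: 2)
  step 2: ref 4 -> FAULT, frames=[3,1,4] (faults so far: 3)
  step 3: ref 2 -> FAULT, evict 4, frames=[3,1,2] (faults so far: 4)
  step 4: ref 2 -> HIT, frames=[3,1,2] (faults so far: 4)
  step 5: ref 3 -> HIT, frames=[3,1,2] (faults so far: 4)
  step 6: ref 5 -> FAULT, evict 2, frames=[3,1,5] (faults so far: 5)
  step 7: ref 5 -> HIT, frames=[3,1,5] (faults so far: 5)
  step 8: ref 3 -> HIT, frames=[3,1,5] (faults so far: 5)
  step 9: ref 3 -> HIT, frames=[3,1,5] (faults so far: 5)
  step 10: ref 5 -> HIT, frames=[3,1,5] (faults so far: 5)
  step 11: ref 3 -> HIT, frames=[3,1,5] (faults so far: 5)
  step 12: ref 5 -> HIT, frames=[3,1,5] (faults so far: 5)
  step 13: ref 1 -> HIT, frames=[3,1,5] (faults so far: 5)
  step 14: ref 3 -> HIT, frames=[3,1,5] (faults so far: 5)
  Optimal total faults: 5

Answer: 7 7 5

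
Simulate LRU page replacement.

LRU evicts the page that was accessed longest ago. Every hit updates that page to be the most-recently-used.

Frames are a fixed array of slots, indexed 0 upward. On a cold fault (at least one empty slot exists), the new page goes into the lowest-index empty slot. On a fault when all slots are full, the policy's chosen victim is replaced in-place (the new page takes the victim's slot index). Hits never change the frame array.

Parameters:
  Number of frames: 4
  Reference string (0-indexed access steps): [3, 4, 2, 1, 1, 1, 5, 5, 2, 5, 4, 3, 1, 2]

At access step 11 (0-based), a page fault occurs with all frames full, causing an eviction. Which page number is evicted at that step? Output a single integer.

Step 0: ref 3 -> FAULT, frames=[3,-,-,-]
Step 1: ref 4 -> FAULT, frames=[3,4,-,-]
Step 2: ref 2 -> FAULT, frames=[3,4,2,-]
Step 3: ref 1 -> FAULT, frames=[3,4,2,1]
Step 4: ref 1 -> HIT, frames=[3,4,2,1]
Step 5: ref 1 -> HIT, frames=[3,4,2,1]
Step 6: ref 5 -> FAULT, evict 3, frames=[5,4,2,1]
Step 7: ref 5 -> HIT, frames=[5,4,2,1]
Step 8: ref 2 -> HIT, frames=[5,4,2,1]
Step 9: ref 5 -> HIT, frames=[5,4,2,1]
Step 10: ref 4 -> HIT, frames=[5,4,2,1]
Step 11: ref 3 -> FAULT, evict 1, frames=[5,4,2,3]
At step 11: evicted page 1

Answer: 1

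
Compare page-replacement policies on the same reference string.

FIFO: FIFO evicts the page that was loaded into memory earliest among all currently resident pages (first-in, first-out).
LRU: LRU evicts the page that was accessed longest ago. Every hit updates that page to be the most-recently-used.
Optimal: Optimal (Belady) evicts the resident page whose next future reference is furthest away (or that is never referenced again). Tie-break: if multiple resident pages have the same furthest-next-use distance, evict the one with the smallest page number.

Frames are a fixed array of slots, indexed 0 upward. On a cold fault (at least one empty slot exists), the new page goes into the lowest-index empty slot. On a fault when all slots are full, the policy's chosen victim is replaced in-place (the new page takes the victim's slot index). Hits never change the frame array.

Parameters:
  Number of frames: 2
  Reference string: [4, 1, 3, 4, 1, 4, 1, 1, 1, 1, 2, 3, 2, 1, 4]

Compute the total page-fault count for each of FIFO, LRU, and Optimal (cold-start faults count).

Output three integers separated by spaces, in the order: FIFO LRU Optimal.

--- FIFO ---
  step 0: ref 4 -> FAULT, frames=[4,-] (faults so far: 1)
  step 1: ref 1 -> FAULT, frames=[4,1] (faults so far: 2)
  step 2: ref 3 -> FAULT, evict 4, frames=[3,1] (faults so far: 3)
  step 3: ref 4 -> FAULT, evict 1, frames=[3,4] (faults so far: 4)
  step 4: ref 1 -> FAULT, evict 3, frames=[1,4] (faults so far: 5)
  step 5: ref 4 -> HIT, frames=[1,4] (faults so far: 5)
  step 6: ref 1 -> HIT, frames=[1,4] (faults so far: 5)
  step 7: ref 1 -> HIT, frames=[1,4] (faults so far: 5)
  step 8: ref 1 -> HIT, frames=[1,4] (faults so far: 5)
  step 9: ref 1 -> HIT, frames=[1,4] (faults so far: 5)
  step 10: ref 2 -> FAULT, evict 4, frames=[1,2] (faults so far: 6)
  step 11: ref 3 -> FAULT, evict 1, frames=[3,2] (faults so far: 7)
  step 12: ref 2 -> HIT, frames=[3,2] (faults so far: 7)
  step 13: ref 1 -> FAULT, evict 2, frames=[3,1] (faults so far: 8)
  step 14: ref 4 -> FAULT, evict 3, frames=[4,1] (faults so far: 9)
  FIFO total faults: 9
--- LRU ---
  step 0: ref 4 -> FAULT, frames=[4,-] (faults so far: 1)
  step 1: ref 1 -> FAULT, frames=[4,1] (faults so far: 2)
  step 2: ref 3 -> FAULT, evict 4, frames=[3,1] (faults so far: 3)
  step 3: ref 4 -> FAULT, evict 1, frames=[3,4] (faults so far: 4)
  step 4: ref 1 -> FAULT, evict 3, frames=[1,4] (faults so far: 5)
  step 5: ref 4 -> HIT, frames=[1,4] (faults so far: 5)
  step 6: ref 1 -> HIT, frames=[1,4] (faults so far: 5)
  step 7: ref 1 -> HIT, frames=[1,4] (faults so far: 5)
  step 8: ref 1 -> HIT, frames=[1,4] (faults so far: 5)
  step 9: ref 1 -> HIT, frames=[1,4] (faults so far: 5)
  step 10: ref 2 -> FAULT, evict 4, frames=[1,2] (faults so far: 6)
  step 11: ref 3 -> FAULT, evict 1, frames=[3,2] (faults so far: 7)
  step 12: ref 2 -> HIT, frames=[3,2] (faults so far: 7)
  step 13: ref 1 -> FAULT, evict 3, frames=[1,2] (faults so far: 8)
  step 14: ref 4 -> FAULT, evict 2, frames=[1,4] (faults so far: 9)
  LRU total faults: 9
--- Optimal ---
  step 0: ref 4 -> FAULT, frames=[4,-] (faults so far: 1)
  step 1: ref 1 -> FAULT, frames=[4,1] (faults so far: 2)
  step 2: ref 3 -> FAULT, evict 1, frames=[4,3] (faults so far: 3)
  step 3: ref 4 -> HIT, frames=[4,3] (faults so far: 3)
  step 4: ref 1 -> FAULT, evict 3, frames=[4,1] (faults so far: 4)
  step 5: ref 4 -> HIT, frames=[4,1] (faults so far: 4)
  step 6: ref 1 -> HIT, frames=[4,1] (faults so far: 4)
  step 7: ref 1 -> HIT, frames=[4,1] (faults so far: 4)
  step 8: ref 1 -> HIT, frames=[4,1] (faults so far: 4)
  step 9: ref 1 -> HIT, frames=[4,1] (faults so far: 4)
  step 10: ref 2 -> FAULT, evict 4, frames=[2,1] (faults so far: 5)
  step 11: ref 3 -> FAULT, evict 1, frames=[2,3] (faults so far: 6)
  step 12: ref 2 -> HIT, frames=[2,3] (faults so far: 6)
  step 13: ref 1 -> FAULT, evict 2, frames=[1,3] (faults so far: 7)
  step 14: ref 4 -> FAULT, evict 1, frames=[4,3] (faults so far: 8)
  Optimal total faults: 8

Answer: 9 9 8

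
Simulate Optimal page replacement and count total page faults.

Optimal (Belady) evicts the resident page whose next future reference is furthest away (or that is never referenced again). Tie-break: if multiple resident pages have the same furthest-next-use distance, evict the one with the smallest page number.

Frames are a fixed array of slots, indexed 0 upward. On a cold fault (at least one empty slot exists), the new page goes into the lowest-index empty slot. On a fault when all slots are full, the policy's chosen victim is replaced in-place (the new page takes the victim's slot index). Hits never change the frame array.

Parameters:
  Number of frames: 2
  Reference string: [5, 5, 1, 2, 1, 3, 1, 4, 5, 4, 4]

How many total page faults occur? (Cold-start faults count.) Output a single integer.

Answer: 6

Derivation:
Step 0: ref 5 → FAULT, frames=[5,-]
Step 1: ref 5 → HIT, frames=[5,-]
Step 2: ref 1 → FAULT, frames=[5,1]
Step 3: ref 2 → FAULT (evict 5), frames=[2,1]
Step 4: ref 1 → HIT, frames=[2,1]
Step 5: ref 3 → FAULT (evict 2), frames=[3,1]
Step 6: ref 1 → HIT, frames=[3,1]
Step 7: ref 4 → FAULT (evict 1), frames=[3,4]
Step 8: ref 5 → FAULT (evict 3), frames=[5,4]
Step 9: ref 4 → HIT, frames=[5,4]
Step 10: ref 4 → HIT, frames=[5,4]
Total faults: 6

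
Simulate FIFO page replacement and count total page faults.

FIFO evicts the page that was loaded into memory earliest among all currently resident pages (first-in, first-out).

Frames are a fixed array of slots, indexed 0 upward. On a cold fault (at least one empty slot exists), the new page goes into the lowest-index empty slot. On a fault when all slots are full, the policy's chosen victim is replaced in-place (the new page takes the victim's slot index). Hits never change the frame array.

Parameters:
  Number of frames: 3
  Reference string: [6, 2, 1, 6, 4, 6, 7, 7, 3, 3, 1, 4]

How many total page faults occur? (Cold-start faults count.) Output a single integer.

Step 0: ref 6 → FAULT, frames=[6,-,-]
Step 1: ref 2 → FAULT, frames=[6,2,-]
Step 2: ref 1 → FAULT, frames=[6,2,1]
Step 3: ref 6 → HIT, frames=[6,2,1]
Step 4: ref 4 → FAULT (evict 6), frames=[4,2,1]
Step 5: ref 6 → FAULT (evict 2), frames=[4,6,1]
Step 6: ref 7 → FAULT (evict 1), frames=[4,6,7]
Step 7: ref 7 → HIT, frames=[4,6,7]
Step 8: ref 3 → FAULT (evict 4), frames=[3,6,7]
Step 9: ref 3 → HIT, frames=[3,6,7]
Step 10: ref 1 → FAULT (evict 6), frames=[3,1,7]
Step 11: ref 4 → FAULT (evict 7), frames=[3,1,4]
Total faults: 9

Answer: 9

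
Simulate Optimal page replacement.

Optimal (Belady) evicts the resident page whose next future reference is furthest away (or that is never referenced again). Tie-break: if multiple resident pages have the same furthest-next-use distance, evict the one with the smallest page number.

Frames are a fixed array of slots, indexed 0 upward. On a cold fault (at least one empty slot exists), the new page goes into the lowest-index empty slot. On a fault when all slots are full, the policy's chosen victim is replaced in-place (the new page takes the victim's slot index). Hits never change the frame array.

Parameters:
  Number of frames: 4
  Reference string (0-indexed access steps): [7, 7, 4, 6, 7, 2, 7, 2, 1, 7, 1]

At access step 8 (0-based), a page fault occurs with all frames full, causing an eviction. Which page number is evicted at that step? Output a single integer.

Answer: 2

Derivation:
Step 0: ref 7 -> FAULT, frames=[7,-,-,-]
Step 1: ref 7 -> HIT, frames=[7,-,-,-]
Step 2: ref 4 -> FAULT, frames=[7,4,-,-]
Step 3: ref 6 -> FAULT, frames=[7,4,6,-]
Step 4: ref 7 -> HIT, frames=[7,4,6,-]
Step 5: ref 2 -> FAULT, frames=[7,4,6,2]
Step 6: ref 7 -> HIT, frames=[7,4,6,2]
Step 7: ref 2 -> HIT, frames=[7,4,6,2]
Step 8: ref 1 -> FAULT, evict 2, frames=[7,4,6,1]
At step 8: evicted page 2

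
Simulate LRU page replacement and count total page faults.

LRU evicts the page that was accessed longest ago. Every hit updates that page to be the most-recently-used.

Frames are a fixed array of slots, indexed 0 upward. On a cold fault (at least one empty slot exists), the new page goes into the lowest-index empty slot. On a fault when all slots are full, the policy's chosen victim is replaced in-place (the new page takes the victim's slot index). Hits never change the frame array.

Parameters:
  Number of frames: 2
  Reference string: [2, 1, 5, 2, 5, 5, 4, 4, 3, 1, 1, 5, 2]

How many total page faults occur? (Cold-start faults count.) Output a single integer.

Step 0: ref 2 → FAULT, frames=[2,-]
Step 1: ref 1 → FAULT, frames=[2,1]
Step 2: ref 5 → FAULT (evict 2), frames=[5,1]
Step 3: ref 2 → FAULT (evict 1), frames=[5,2]
Step 4: ref 5 → HIT, frames=[5,2]
Step 5: ref 5 → HIT, frames=[5,2]
Step 6: ref 4 → FAULT (evict 2), frames=[5,4]
Step 7: ref 4 → HIT, frames=[5,4]
Step 8: ref 3 → FAULT (evict 5), frames=[3,4]
Step 9: ref 1 → FAULT (evict 4), frames=[3,1]
Step 10: ref 1 → HIT, frames=[3,1]
Step 11: ref 5 → FAULT (evict 3), frames=[5,1]
Step 12: ref 2 → FAULT (evict 1), frames=[5,2]
Total faults: 9

Answer: 9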